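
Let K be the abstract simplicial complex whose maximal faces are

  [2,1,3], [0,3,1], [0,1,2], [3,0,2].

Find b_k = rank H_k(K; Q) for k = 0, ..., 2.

Take the total order 0 < 1 < 2 < 3 on the vertex set. Then K (dimension 2) consists of the simplices:

  0-simplices (4): [0], [1], [2], [3]
  1-simplices (6): [0,1], [0,2], [0,3], [1,2], [1,3], [2,3]
  2-simplices (4): [0,1,2], [0,1,3], [0,2,3], [1,2,3]

so the chain groups are C_0 ≅ Z^4, C_1 ≅ Z^6, C_2 ≅ Z^4.

The boundary map ∂_1: C_1 → C_0 maps an edge to its endpoints' difference, ∂[p,q] = q − p.
The 4×6 boundary matrix has rank 3 and Smith normal form diag(1,1,1).

Boundary ∂_2: C_2 → C_1 acts by ∂[p,q,r] = [q,r] − [p,r] + [p,q]. For instance
  ∂[0,1,2] = [1,2] − [0,2] + [0,1],
  ∂[0,1,3] = [1,3] − [0,3] + [0,1].
As a 6×4 matrix over Z this has rank 3, with invariant factors (1,1,1).

Computing H_k = (kernel of ∂_k) / (image of ∂_{k+1}):

  H_0: rank C_0 − rank ∂_1 = 4 − 3 = 1, and the invariant factors of ∂_1 are all 1, so H_0 = Z.
  H_1: rank ker ∂_1 − rank ∂_2 = (6 − 3) − 3 = 0, and the invariant factors of ∂_2 are all 1, so H_1 = 0.
  H_2: rank ker ∂_2 − rank ∂_3 = (4 − 3) − 0 = 1, and there is no ∂_3, so H_2 = Z.

As a check, the Euler characteristic is 4 − 6 + 4 = 2, which agrees with 1 − 0 + 1 = 2.

Hence the Betti numbers are b_0 = 1, b_1 = 0, b_2 = 1.

b_0 = 1, b_1 = 0, b_2 = 1.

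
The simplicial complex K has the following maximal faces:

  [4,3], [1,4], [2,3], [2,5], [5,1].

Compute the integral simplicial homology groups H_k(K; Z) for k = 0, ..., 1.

Fix the vertex order 1 < 2 < 3 < 4 < 5 and write every simplex with vertices in increasing order. Then dim K = 1 and the simplices of K are:

  0-simplices (5): [1], [2], [3], [4], [5]
  1-simplices (5): [1,4], [1,5], [2,3], [2,5], [3,4]

giving chain groups C_0 ≅ Z^5, C_1 ≅ Z^5.

Boundary ∂_1: C_1 → C_0 maps an edge to its endpoints' difference, ∂[p,q] = q − p.
As a 5×5 matrix over Z this has rank 4, with invariant factors (1,1,1,1).

Reading off H_k = ker ∂_k / im ∂_{k+1}:

  H_0: rank C_0 − rank ∂_1 = 5 − 4 = 1, and the invariant factors of ∂_1 are all 1, so H_0 ≅ Z.
  H_1: rank ker ∂_1 − rank ∂_2 = (5 − 4) − 0 = 1, and there is no ∂_2, so H_1 ≅ Z.

(K is a triangulation of the circle S^1.)

H_0 = Z,  H_1 = Z.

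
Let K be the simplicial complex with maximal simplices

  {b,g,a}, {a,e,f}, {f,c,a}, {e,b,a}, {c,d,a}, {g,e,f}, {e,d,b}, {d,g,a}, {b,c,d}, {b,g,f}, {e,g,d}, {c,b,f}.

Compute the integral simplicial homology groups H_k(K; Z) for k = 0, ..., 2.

Take the total order a < b < c < d < e < f < g on the vertex set. Then K (dimension 2) consists of the simplices:

  0-simplices (7): a, b, c, d, e, f, g
  1-simplices (18): ab, ac, ad, ae, af, ag, bc, bd, be, bf, bg, cd, cf, de, dg, ef, eg, fg
  2-simplices (12): abe, abg, acd, acf, adg, aef, bcd, bcf, bde, bfg, deg, efg

giving chain groups C_0 ≅ Z^7, C_1 ≅ Z^18, C_2 ≅ Z^12.

The boundary map ∂_1: C_1 → C_0 maps an edge to its endpoints' difference, ∂[p,q] = q − p. For instance
  ∂bg = g − b.
The resulting 7×18 matrix has rank 6, and its Smith normal form has invariant factors (1,1,1,1,1,1).

The boundary map ∂_2: C_2 → C_1 acts by ∂[p,q,r] = [q,r] − [p,r] + [p,q]. For instance
  ∂deg = eg − dg + de,
  ∂bcf = cf − bf + bc.
The resulting 18×12 matrix has rank 12, and its Smith normal form has invariant factors (1,1,1,1,1,1,1,1,1,1,1,2).

From H_k ≅ ker(∂_k) / im(∂_{k+1}) we obtain:

  H_0: rank C_0 − rank ∂_1 = 7 − 6 = 1, and the invariant factors of ∂_1 are all 1, so H_0 ≅ Z.
  H_1: rank ker ∂_1 − rank ∂_2 = (18 − 6) − 12 = 0, and ∂_2 has invariant factor 2 > 1, so H_1 ≅ Z/2.
  H_2: rank ker ∂_2 − rank ∂_3 = (12 − 12) − 0 = 0, and there is no ∂_3, so H_2 ≅ 0.

As a check, the Euler characteristic is 7 − 18 + 12 = 1, which agrees with 1 − 0 + 0 = 1.

H_0 = Z,  H_1 = Z/2,  H_2 = 0.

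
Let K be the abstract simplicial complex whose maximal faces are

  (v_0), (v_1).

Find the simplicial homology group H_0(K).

Take the total order v_0 < v_1 on the vertex set. Then K (dimension 0) consists of the simplices:

  0-simplices (2): [v_0], [v_1]

Hence C_0 ≅ Z^2.

Computing H_k = (kernel of ∂_k) / (image of ∂_{k+1}):

  H_0: rank C_0 − rank ∂_1 = 2 − 0 = 2, and there is no ∂_1, so H_0 ≅ Z^2.

H_0 ≅ Z^2.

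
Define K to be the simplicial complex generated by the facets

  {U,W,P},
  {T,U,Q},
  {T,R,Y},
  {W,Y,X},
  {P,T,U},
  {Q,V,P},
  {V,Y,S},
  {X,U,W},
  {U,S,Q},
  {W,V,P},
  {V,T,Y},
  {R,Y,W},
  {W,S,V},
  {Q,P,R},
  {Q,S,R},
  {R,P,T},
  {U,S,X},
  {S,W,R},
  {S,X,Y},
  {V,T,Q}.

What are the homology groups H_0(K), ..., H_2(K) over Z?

K has 10 vertices, 30 edges, 20 triangles.
rank ∂_0 = 0, rank ∂_1 = 9 ⇒ b_0 = 10 − 0 − 9 = 1; all invariant factors of ∂_1 are 1 so no torsion. So H_0 = Z.
rank ∂_1 = 9, rank ∂_2 = 20 ⇒ b_1 = 30 − 9 − 20 = 1; ∂_2 has invariant factor(s) [2] giving torsion. So H_1 = Z × Z/2.
rank ∂_2 = 20, rank ∂_3 = 0 ⇒ b_2 = 20 − 20 − 0 = 0. So H_2 = 0.

H_0 ≅ Z,  H_1 ≅ Z × Z/2,  H_2 = 0.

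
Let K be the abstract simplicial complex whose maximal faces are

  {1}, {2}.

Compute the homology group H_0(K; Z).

H_0 = Z^2.

Take the total order 1 < 2 on the vertex set. Then K (dimension 0) consists of the simplices:

  0-simplices (2): [1], [2]

so the chain groups are C_0 ≅ Z^2.

Computing H_k = (kernel of ∂_k) / (image of ∂_{k+1}):

  H_0: rank C_0 − rank ∂_1 = 2 − 0 = 2, and there is no ∂_1, so H_0 = Z^2.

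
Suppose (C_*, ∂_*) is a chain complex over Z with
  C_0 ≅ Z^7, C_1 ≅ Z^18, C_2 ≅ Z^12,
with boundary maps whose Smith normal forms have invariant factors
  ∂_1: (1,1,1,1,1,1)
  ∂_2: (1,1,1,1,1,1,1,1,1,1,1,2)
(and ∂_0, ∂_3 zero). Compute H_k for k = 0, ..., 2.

H_0: b_0 = 7 − 0 − 6 = 1; torsion from ∂_1 factors > 1: none. So H_0 ≅ Z.
H_1: b_1 = 18 − 6 − 12 = 0; torsion from ∂_2 factors > 1: [2]. So H_1 ≅ Z_2.
H_2: b_2 = 12 − 12 − 0 = 0; torsion from ∂_3 factors > 1: none. So H_2 ≅ 0.

H_0 ≅ Z,  H_1 ≅ Z_2,  H_2 = 0.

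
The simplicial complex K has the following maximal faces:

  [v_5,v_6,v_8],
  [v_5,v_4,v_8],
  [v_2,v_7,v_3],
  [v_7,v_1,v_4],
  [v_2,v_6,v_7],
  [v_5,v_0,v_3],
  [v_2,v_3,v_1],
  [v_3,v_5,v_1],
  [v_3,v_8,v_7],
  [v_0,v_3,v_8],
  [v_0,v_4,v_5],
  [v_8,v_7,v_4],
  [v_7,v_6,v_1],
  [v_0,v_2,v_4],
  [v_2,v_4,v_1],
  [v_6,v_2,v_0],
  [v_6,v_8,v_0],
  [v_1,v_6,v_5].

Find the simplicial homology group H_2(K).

H_2 ≅ 0.

We work with the vertex ordering v_0 < v_1 < v_2 < v_3 < v_4 < v_5 < v_6 < v_7 < v_8. The simplices of K, each written with vertices in increasing order, are:

  0-simplices (9): [v_0], [v_1], [v_2], [v_3], [v_4], [v_5], [v_6], [v_7], [v_8]
  1-simplices (27): (27 of them)
  2-simplices (18): (18 of them)

Hence C_0 ≅ Z^9, C_1 ≅ Z^27, C_2 ≅ Z^18.

Boundary ∂_1: C_1 → C_0 maps an edge to its endpoints' difference, ∂[p,q] = q − p. For instance
  ∂[v_1,v_7] = [v_7] − [v_1].
The 9×27 boundary matrix has rank 8 and Smith normal form diag(1,1,1,1,1,1,1,1).

The boundary map ∂_2: C_2 → C_1 maps a triangle to the signed sum of its edges. For instance
  ∂[v_1,v_6,v_7] = [v_6,v_7] − [v_1,v_7] + [v_1,v_6],
  ∂[v_0,v_4,v_5] = [v_4,v_5] − [v_0,v_5] + [v_0,v_4].
This gives a 27×18 integer matrix of rank 18; reducing to Smith normal form yields diagonal entries (1,1,1,1,1,1,1,1,1,1,1,1,1,1,1,1,1,2).

Now H_k = ker ∂_k / im ∂_{k+1}, so:

  H_2: rank ker ∂_2 − rank ∂_3 = (18 − 18) − 0 = 0, and there is no ∂_3, so H_2 ≅ 0.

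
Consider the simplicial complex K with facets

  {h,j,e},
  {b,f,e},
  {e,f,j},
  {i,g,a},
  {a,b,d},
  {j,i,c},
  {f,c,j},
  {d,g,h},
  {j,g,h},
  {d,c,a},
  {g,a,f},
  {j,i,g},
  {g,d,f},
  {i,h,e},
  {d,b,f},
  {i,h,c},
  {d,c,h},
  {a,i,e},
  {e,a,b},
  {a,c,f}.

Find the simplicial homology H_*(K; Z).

Take the total order a < b < c < d < e < f < g < h < i < j on the vertex set. Then K (dimension 2) consists of the simplices:

  0-simplices (10): a, b, c, d, e, f, g, h, i, j
  1-simplices (30): ab, ac, ad, ae, af, ag, ai, bd, be, bf, cd, cf, ch, ci, cj, df, dg, dh, ef, eh, ei, ej, fg, fj, gh, gi, gj, hi, hj, ij
  2-simplices (20): abd, abe, acd, acf, aei, afg, agi, bdf, bef, cdh, cfj, chi, cij, dfg, dgh, efj, ehi, ehj, ghj, gij

giving chain groups C_0 ≅ Z^10, C_1 ≅ Z^30, C_2 ≅ Z^20.

The boundary map ∂_1: C_1 → C_0 is given by ∂[p,q] = [q] − [p]. For instance
  ∂cj = j − c.
As a 10×30 matrix over Z this has rank 9, with invariant factors (1,1,1,1,1,1,1,1,1).

∂_2: C_2 → C_1 sends each 2-simplex [p,q,r] to [q,r] − [p,r] + [p,q]. For instance
  ∂ehj = hj − ej + eh,
  ∂dgh = gh − dh + dg.
The resulting 30×20 matrix has rank 20, and its Smith normal form has invariant factors (1,1,1,1,1,1,1,1,1,1,1,1,1,1,1,1,1,1,1,2).

Now H_k = ker ∂_k / im ∂_{k+1}, so:

  H_0: rank C_0 − rank ∂_1 = 10 − 9 = 1, and the invariant factors of ∂_1 are all 1, so H_0 ≅ Z.
  H_1: rank ker ∂_1 − rank ∂_2 = (30 − 9) − 20 = 1, and ∂_2 has invariant factor 2 > 1, so H_1 ≅ Z ⊕ Z/2.
  H_2: rank ker ∂_2 − rank ∂_3 = (20 − 20) − 0 = 0, and there is no ∂_3, so H_2 ≅ 0.

H_0 = Z,  H_1 = Z ⊕ Z/2,  H_2 = 0.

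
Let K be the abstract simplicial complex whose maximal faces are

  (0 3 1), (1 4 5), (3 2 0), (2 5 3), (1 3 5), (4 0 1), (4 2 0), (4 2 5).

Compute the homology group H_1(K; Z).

H_1 ≅ 0.

Order the vertices as 0 < 1 < 2 < 3 < 4 < 5. Listing each simplex with vertices in this order, K has dimension 2 with simplices:

  0-simplices (6): [0], [1], [2], [3], [4], [5]
  1-simplices (12): [0,1], [0,2], [0,3], [0,4], [1,3], [1,4], [1,5], [2,3], [2,4], [2,5], [3,5], [4,5]
  2-simplices (8): [0,1,3], [0,1,4], [0,2,3], [0,2,4], [1,3,5], [1,4,5], [2,3,5], [2,4,5]

so the chain groups are C_0 ≅ Z^6, C_1 ≅ Z^12, C_2 ≅ Z^8.

Boundary ∂_1: C_1 → C_0 is given by ∂[p,q] = [q] − [p]. For instance
  ∂[2,4] = [4] − [2].
The resulting 6×12 matrix has rank 5, and its Smith normal form has invariant factors (1,1,1,1,1).

Boundary ∂_2: C_2 → C_1 sends each 2-simplex [p,q,r] to [q,r] − [p,r] + [p,q]. For instance
  ∂[1,4,5] = [4,5] − [1,5] + [1,4],
  ∂[0,2,4] = [2,4] − [0,4] + [0,2].
The 12×8 boundary matrix has rank 7 and Smith normal form diag(1,1,1,1,1,1,1).

From H_k ≅ ker(∂_k) / im(∂_{k+1}) we obtain:

  H_1: rank ker ∂_1 − rank ∂_2 = (12 − 5) − 7 = 0, and the invariant factors of ∂_2 are all 1, so H_1 ≅ 0.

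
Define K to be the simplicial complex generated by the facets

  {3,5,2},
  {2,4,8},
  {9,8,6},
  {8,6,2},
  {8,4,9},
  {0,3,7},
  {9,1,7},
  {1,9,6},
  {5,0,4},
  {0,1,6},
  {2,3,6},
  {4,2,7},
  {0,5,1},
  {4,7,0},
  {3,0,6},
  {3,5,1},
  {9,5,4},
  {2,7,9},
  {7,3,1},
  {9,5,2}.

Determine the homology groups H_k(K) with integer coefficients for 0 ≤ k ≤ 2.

H_0 = Z,  H_1 = Z ⊕ Z/2,  H_2 = 0.

K has 10 vertices, 30 edges, 20 triangles.
rank ∂_0 = 0, rank ∂_1 = 9 ⇒ b_0 = 10 − 0 − 9 = 1; all invariant factors of ∂_1 are 1 so no torsion. So H_0 = Z.
rank ∂_1 = 9, rank ∂_2 = 20 ⇒ b_1 = 30 − 9 − 20 = 1; ∂_2 has invariant factor(s) [2] giving torsion. So H_1 = Z ⊕ Z/2.
rank ∂_2 = 20, rank ∂_3 = 0 ⇒ b_2 = 20 − 20 − 0 = 0. So H_2 = 0.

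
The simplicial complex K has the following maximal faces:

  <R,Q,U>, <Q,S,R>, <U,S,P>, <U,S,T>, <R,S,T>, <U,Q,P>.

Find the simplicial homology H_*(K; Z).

We work with the vertex ordering P < Q < R < S < T < U. The simplices of K, each written with vertices in increasing order, are:

  0-simplices (6): P, Q, R, S, T, U
  1-simplices (12): PQ, PS, PU, QR, QS, QU, RS, RT, RU, ST, SU, TU
  2-simplices (6): PQU, PSU, QRS, QRU, RST, STU

giving chain groups C_0 ≅ Z^6, C_1 ≅ Z^12, C_2 ≅ Z^6.

The boundary map ∂_1: C_1 → C_0 is given by ∂[p,q] = [q] − [p].
The 6×12 boundary matrix has rank 5 and Smith normal form diag(1,1,1,1,1).

The boundary map ∂_2: C_2 → C_1 acts by ∂[p,q,r] = [q,r] − [p,r] + [p,q]. For instance
  ∂QRU = RU − QU + QR,
  ∂QRS = RS − QS + QR.
The resulting 12×6 matrix has rank 6, and its Smith normal form has invariant factors (1,1,1,1,1,1).

From H_k ≅ ker(∂_k) / im(∂_{k+1}) we obtain:

  H_0: rank C_0 − rank ∂_1 = 6 − 5 = 1, and the invariant factors of ∂_1 are all 1, so H_0 ≅ Z.
  H_1: rank ker ∂_1 − rank ∂_2 = (12 − 5) − 6 = 1, and the invariant factors of ∂_2 are all 1, so H_1 ≅ Z.
  H_2: rank ker ∂_2 − rank ∂_3 = (6 − 6) − 0 = 0, and there is no ∂_3, so H_2 ≅ 0.

H_0 = Z,  H_1 = Z,  H_2 = 0.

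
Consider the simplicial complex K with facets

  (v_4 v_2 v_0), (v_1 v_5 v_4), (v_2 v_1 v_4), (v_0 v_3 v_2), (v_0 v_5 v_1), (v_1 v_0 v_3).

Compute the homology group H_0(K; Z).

Take the total order v_0 < v_1 < v_2 < v_3 < v_4 < v_5 on the vertex set. Then K (dimension 2) consists of the simplices:

  0-simplices (6): [v_0], [v_1], [v_2], [v_3], [v_4], [v_5]
  1-simplices (12): [v_0,v_1], [v_0,v_2], [v_0,v_3], [v_0,v_4], [v_0,v_5], [v_1,v_2], [v_1,v_3], [v_1,v_4], [v_1,v_5], [v_2,v_3], [v_2,v_4], [v_4,v_5]
  2-simplices (6): [v_0,v_1,v_3], [v_0,v_1,v_5], [v_0,v_2,v_3], [v_0,v_2,v_4], [v_1,v_2,v_4], [v_1,v_4,v_5]

so the chain groups are C_0 ≅ Z^6, C_1 ≅ Z^12, C_2 ≅ Z^6.

∂_1: C_1 → C_0 sends each edge [p,q] (with p < q) to q − p.
This gives a 6×12 integer matrix of rank 5; reducing to Smith normal form yields diagonal entries (1,1,1,1,1).

The boundary map ∂_2: C_2 → C_1 maps a triangle to the signed sum of its edges. For instance
  ∂[v_0,v_1,v_5] = [v_1,v_5] − [v_0,v_5] + [v_0,v_1],
  ∂[v_0,v_2,v_4] = [v_2,v_4] − [v_0,v_4] + [v_0,v_2].
The 12×6 boundary matrix has rank 6 and Smith normal form diag(1,1,1,1,1,1).

Computing H_k = (kernel of ∂_k) / (image of ∂_{k+1}):

  H_0: rank C_0 − rank ∂_1 = 6 − 5 = 1, and the invariant factors of ∂_1 are all 1, so H_0 = Z.

H_0 = Z.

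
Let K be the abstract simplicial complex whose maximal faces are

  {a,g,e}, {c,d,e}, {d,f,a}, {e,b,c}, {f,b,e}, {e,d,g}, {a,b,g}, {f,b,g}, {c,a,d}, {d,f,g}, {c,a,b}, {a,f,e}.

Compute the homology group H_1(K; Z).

Fix the vertex order a < b < c < d < e < f < g and write every simplex with vertices in increasing order. Then dim K = 2 and the simplices of K are:

  0-simplices (7): a, b, c, d, e, f, g
  1-simplices (18): ab, ac, ad, ae, af, ag, bc, be, bf, bg, cd, ce, de, df, dg, ef, eg, fg
  2-simplices (12): abc, abg, acd, adf, aef, aeg, bce, bef, bfg, cde, deg, dfg

so the chain groups are C_0 ≅ Z^7, C_1 ≅ Z^18, C_2 ≅ Z^12.

The boundary map ∂_1: C_1 → C_0 maps an edge to its endpoints' difference, ∂[p,q] = q − p.
As a 7×18 matrix over Z this has rank 6, with invariant factors (1,1,1,1,1,1).

∂_2: C_2 → C_1 maps a triangle to the signed sum of its edges. For instance
  ∂bef = ef − bf + be,
  ∂abg = bg − ag + ab.
The 18×12 boundary matrix has rank 12 and Smith normal form diag(1,1,1,1,1,1,1,1,1,1,1,2).

From H_k ≅ ker(∂_k) / im(∂_{k+1}) we obtain:

  H_1: rank ker ∂_1 − rank ∂_2 = (18 − 6) − 12 = 0, and ∂_2 has invariant factor 2 > 1, so H_1 ≅ Z/2.

(K is a triangulation of the real projective plane RP^2.)

H_1 ≅ Z/2.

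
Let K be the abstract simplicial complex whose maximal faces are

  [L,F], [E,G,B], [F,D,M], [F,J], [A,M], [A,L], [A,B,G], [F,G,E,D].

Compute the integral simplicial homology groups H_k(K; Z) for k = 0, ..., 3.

Fix the vertex order A < B < D < E < F < G < J < L < M and write every simplex with vertices in increasing order. Then dim K = 3 and the simplices of K are:

  0-simplices (9): A, B, D, E, F, G, J, L, M
  1-simplices (16): AB, AG, AL, AM, BE, BG, DE, DF, DG, DM, EF, EG, FG, FJ, FL, FM
  2-simplices (7): ABG, BEG, DEF, DEG, DFG, DFM, EFG
  3-simplices (1): DEFG

giving chain groups C_0 ≅ Z^9, C_1 ≅ Z^16, C_2 ≅ Z^7, C_3 ≅ Z^1.

The boundary map ∂_1: C_1 → C_0 maps an edge to its endpoints' difference, ∂[p,q] = q − p. For instance
  ∂BG = G − B.
The resulting 9×16 matrix has rank 8, and its Smith normal form has invariant factors (1,1,1,1,1,1,1,1).

∂_2: C_2 → C_1 acts by ∂[p,q,r] = [q,r] − [p,r] + [p,q]. For instance
  ∂ABG = BG − AG + AB,
  ∂DEG = EG − DG + DE.
The 16×7 boundary matrix has rank 6 and Smith normal form diag(1,1,1,1,1,1).

∂_3: C_3 → C_2 sends each 3-simplex σ to the alternating sum Σ_i (−1)^i (σ with its i-th vertex removed). For instance
  ∂DEFG = EFG − DFG + DEG − DEF.
This gives a 7×1 integer matrix of rank 1; reducing to Smith normal form yields diagonal entries (1).

Computing H_k = (kernel of ∂_k) / (image of ∂_{k+1}):

  H_0: rank C_0 − rank ∂_1 = 9 − 8 = 1, and the invariant factors of ∂_1 are all 1, so H_0 = Z.
  H_1: rank ker ∂_1 − rank ∂_2 = (16 − 8) − 6 = 2, and the invariant factors of ∂_2 are all 1, so H_1 = Z^2.
  H_2: rank ker ∂_2 − rank ∂_3 = (7 − 6) − 1 = 0, and the invariant factors of ∂_3 are all 1, so H_2 = 0.
  H_3: rank ker ∂_3 − rank ∂_4 = (1 − 1) − 0 = 0, and there is no ∂_4, so H_3 = 0.

As a check, the Euler characteristic is 9 − 16 + 7 − 1 = -1, which agrees with 1 − 2 + 0 − 0 = -1.

H_0 ≅ Z,  H_1 ≅ Z^2,  H_2 = 0,  H_3 = 0.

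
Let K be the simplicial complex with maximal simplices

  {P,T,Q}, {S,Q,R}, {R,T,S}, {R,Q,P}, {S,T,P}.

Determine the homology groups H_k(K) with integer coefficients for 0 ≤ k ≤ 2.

We work with the vertex ordering P < Q < R < S < T. The simplices of K, each written with vertices in increasing order, are:

  0-simplices (5): P, Q, R, S, T
  1-simplices (10): PQ, PR, PS, PT, QR, QS, QT, RS, RT, ST
  2-simplices (5): PQR, PQT, PST, QRS, RST

Hence C_0 ≅ Z^5, C_1 ≅ Z^10, C_2 ≅ Z^5.

∂_1: C_1 → C_0 maps an edge to its endpoints' difference, ∂[p,q] = q − p. For instance
  ∂QR = R − Q.
This gives a 5×10 integer matrix of rank 4; reducing to Smith normal form yields diagonal entries (1,1,1,1).

Boundary ∂_2: C_2 → C_1 sends each 2-simplex [p,q,r] to [q,r] − [p,r] + [p,q]. For instance
  ∂RST = ST − RT + RS,
  ∂PQT = QT − PT + PQ.
As a 10×5 matrix over Z this has rank 5, with invariant factors (1,1,1,1,1).

Now H_k = ker ∂_k / im ∂_{k+1}, so:

  H_0: rank C_0 − rank ∂_1 = 5 − 4 = 1, and the invariant factors of ∂_1 are all 1, so H_0 = Z.
  H_1: rank ker ∂_1 − rank ∂_2 = (10 − 4) − 5 = 1, and the invariant factors of ∂_2 are all 1, so H_1 = Z.
  H_2: rank ker ∂_2 − rank ∂_3 = (5 − 5) − 0 = 0, and there is no ∂_3, so H_2 = 0.

As a check, the Euler characteristic is 5 − 10 + 5 = 0, which agrees with 1 − 1 + 0 = 0.

H_0 ≅ Z,  H_1 ≅ Z,  H_2 = 0.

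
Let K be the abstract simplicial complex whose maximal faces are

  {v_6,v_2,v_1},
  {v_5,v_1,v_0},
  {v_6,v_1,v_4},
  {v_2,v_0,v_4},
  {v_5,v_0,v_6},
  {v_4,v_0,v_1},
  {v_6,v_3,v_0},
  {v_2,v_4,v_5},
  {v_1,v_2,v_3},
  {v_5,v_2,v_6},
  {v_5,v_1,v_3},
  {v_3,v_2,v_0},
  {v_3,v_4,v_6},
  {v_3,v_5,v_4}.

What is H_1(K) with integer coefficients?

Fix the vertex order v_0 < v_1 < v_2 < v_3 < v_4 < v_5 < v_6 and write every simplex with vertices in increasing order. Then dim K = 2 and the simplices of K are:

  0-simplices (7): [v_0], [v_1], [v_2], [v_3], [v_4], [v_5], [v_6]
  1-simplices (21): (21 of them)
  2-simplices (14): (14 of them)

giving chain groups C_0 ≅ Z^7, C_1 ≅ Z^21, C_2 ≅ Z^14.

∂_1: C_1 → C_0 is given by ∂[p,q] = [q] − [p]. For instance
  ∂[v_0,v_4] = [v_4] − [v_0].
The resulting 7×21 matrix has rank 6, and its Smith normal form has invariant factors (1,1,1,1,1,1).

Boundary ∂_2: C_2 → C_1 sends each 2-simplex [p,q,r] to [q,r] − [p,r] + [p,q]. For instance
  ∂[v_2,v_5,v_6] = [v_5,v_6] − [v_2,v_6] + [v_2,v_5],
  ∂[v_3,v_4,v_6] = [v_4,v_6] − [v_3,v_6] + [v_3,v_4].
As a 21×14 matrix over Z this has rank 13, with invariant factors (1,1,1,1,1,1,1,1,1,1,1,1,1).

Computing H_k = (kernel of ∂_k) / (image of ∂_{k+1}):

  H_1: rank ker ∂_1 − rank ∂_2 = (21 − 6) − 13 = 2, and the invariant factors of ∂_2 are all 1, so H_1 = Z^2.

H_1 ≅ Z^2.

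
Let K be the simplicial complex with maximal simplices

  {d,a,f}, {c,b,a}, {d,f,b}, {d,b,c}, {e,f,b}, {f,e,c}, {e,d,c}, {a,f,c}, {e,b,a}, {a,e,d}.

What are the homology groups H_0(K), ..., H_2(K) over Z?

H_0 = Z,  H_1 = Z/2,  H_2 = 0.

Order the vertices as a < b < c < d < e < f. Listing each simplex with vertices in this order, K has dimension 2 with simplices:

  0-simplices (6): a, b, c, d, e, f
  1-simplices (15): ab, ac, ad, ae, af, bc, bd, be, bf, cd, ce, cf, de, df, ef
  2-simplices (10): abc, abe, acf, ade, adf, bcd, bdf, bef, cde, cef

so the chain groups are C_0 ≅ Z^6, C_1 ≅ Z^15, C_2 ≅ Z^10.

∂_1: C_1 → C_0 is given by ∂[p,q] = [q] − [p]. For instance
  ∂cd = d − c.
This gives a 6×15 integer matrix of rank 5; reducing to Smith normal form yields diagonal entries (1,1,1,1,1).

The boundary map ∂_2: C_2 → C_1 sends each 2-simplex [p,q,r] to [q,r] − [p,r] + [p,q]. For instance
  ∂ade = de − ae + ad,
  ∂bef = ef − bf + be.
This gives a 15×10 integer matrix of rank 10; reducing to Smith normal form yields diagonal entries (1,1,1,1,1,1,1,1,1,2).

Reading off H_k = ker ∂_k / im ∂_{k+1}:

  H_0: rank C_0 − rank ∂_1 = 6 − 5 = 1, and the invariant factors of ∂_1 are all 1, so H_0 = Z.
  H_1: rank ker ∂_1 − rank ∂_2 = (15 − 5) − 10 = 0, and ∂_2 has invariant factor 2 > 1, so H_1 = Z/2.
  H_2: rank ker ∂_2 − rank ∂_3 = (10 − 10) − 0 = 0, and there is no ∂_3, so H_2 = 0.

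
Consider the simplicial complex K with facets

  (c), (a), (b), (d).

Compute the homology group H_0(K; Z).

H_0 ≅ Z^4.

We work with the vertex ordering a < b < c < d. The simplices of K, each written with vertices in increasing order, are:

  0-simplices (4): a, b, c, d

giving chain groups C_0 ≅ Z^4.

Now H_k = ker ∂_k / im ∂_{k+1}, so:

  H_0: rank C_0 − rank ∂_1 = 4 − 0 = 4, and there is no ∂_1, so H_0 ≅ Z^4.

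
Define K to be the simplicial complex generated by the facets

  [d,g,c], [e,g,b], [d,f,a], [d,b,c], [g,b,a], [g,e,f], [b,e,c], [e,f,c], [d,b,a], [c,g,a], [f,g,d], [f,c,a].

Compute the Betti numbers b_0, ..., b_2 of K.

b_0 = 1, b_1 = 0, b_2 = 0.

Fix the vertex order a < b < c < d < e < f < g and write every simplex with vertices in increasing order. Then dim K = 2 and the simplices of K are:

  0-simplices (7): a, b, c, d, e, f, g
  1-simplices (18): ab, ac, ad, af, ag, bc, bd, be, bg, cd, ce, cf, cg, df, dg, ef, eg, fg
  2-simplices (12): abd, abg, acf, acg, adf, bcd, bce, beg, cdg, cef, dfg, efg

Hence C_0 ≅ Z^7, C_1 ≅ Z^18, C_2 ≅ Z^12.

∂_1: C_1 → C_0 maps an edge to its endpoints' difference, ∂[p,q] = q − p.
This gives a 7×18 integer matrix of rank 6; reducing to Smith normal form yields diagonal entries (1,1,1,1,1,1).

The boundary map ∂_2: C_2 → C_1 sends each 2-simplex [p,q,r] to [q,r] − [p,r] + [p,q]. For instance
  ∂acg = cg − ag + ac,
  ∂abg = bg − ag + ab.
This gives a 18×12 integer matrix of rank 12; reducing to Smith normal form yields diagonal entries (1,1,1,1,1,1,1,1,1,1,1,2).

Computing H_k = (kernel of ∂_k) / (image of ∂_{k+1}):

  H_0: rank C_0 − rank ∂_1 = 7 − 6 = 1, and the invariant factors of ∂_1 are all 1, so H_0 ≅ Z.
  H_1: rank ker ∂_1 − rank ∂_2 = (18 − 6) − 12 = 0, and ∂_2 has invariant factor 2 > 1, so H_1 ≅ Z/2.
  H_2: rank ker ∂_2 − rank ∂_3 = (12 − 12) − 0 = 0, and there is no ∂_3, so H_2 ≅ 0.

(K is a triangulation of the real projective plane RP^2.)

Hence the Betti numbers are b_0 = 1, b_1 = 0, b_2 = 0.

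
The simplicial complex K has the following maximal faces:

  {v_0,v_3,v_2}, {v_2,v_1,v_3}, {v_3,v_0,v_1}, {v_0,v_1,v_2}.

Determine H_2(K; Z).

H_2 = Z.

Fix the vertex order v_0 < v_1 < v_2 < v_3 and write every simplex with vertices in increasing order. Then dim K = 2 and the simplices of K are:

  0-simplices (4): [v_0], [v_1], [v_2], [v_3]
  1-simplices (6): [v_0,v_1], [v_0,v_2], [v_0,v_3], [v_1,v_2], [v_1,v_3], [v_2,v_3]
  2-simplices (4): [v_0,v_1,v_2], [v_0,v_1,v_3], [v_0,v_2,v_3], [v_1,v_2,v_3]

so the chain groups are C_0 ≅ Z^4, C_1 ≅ Z^6, C_2 ≅ Z^4.

∂_1: C_1 → C_0 maps an edge to its endpoints' difference, ∂[p,q] = q − p. For instance
  ∂[v_0,v_2] = [v_2] − [v_0].
As a 4×6 matrix over Z this has rank 3, with invariant factors (1,1,1).

Boundary ∂_2: C_2 → C_1 acts by ∂[p,q,r] = [q,r] − [p,r] + [p,q]. For instance
  ∂[v_0,v_1,v_2] = [v_1,v_2] − [v_0,v_2] + [v_0,v_1],
  ∂[v_0,v_1,v_3] = [v_1,v_3] − [v_0,v_3] + [v_0,v_1].
The 6×4 boundary matrix has rank 3 and Smith normal form diag(1,1,1).

Now H_k = ker ∂_k / im ∂_{k+1}, so:

  H_2: rank ker ∂_2 − rank ∂_3 = (4 − 3) − 0 = 1, and there is no ∂_3, so H_2 = Z.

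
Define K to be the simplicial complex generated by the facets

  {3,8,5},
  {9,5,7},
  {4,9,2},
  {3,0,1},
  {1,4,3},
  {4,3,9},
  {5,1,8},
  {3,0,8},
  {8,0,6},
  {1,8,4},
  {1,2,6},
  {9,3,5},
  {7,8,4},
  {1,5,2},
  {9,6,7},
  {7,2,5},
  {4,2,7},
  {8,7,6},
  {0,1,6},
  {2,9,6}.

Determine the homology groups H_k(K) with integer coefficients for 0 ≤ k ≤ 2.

Order the vertices as 0 < 1 < 2 < 3 < 4 < 5 < 6 < 7 < 8 < 9. Listing each simplex with vertices in this order, K has dimension 2 with simplices:

  0-simplices (10): [0], [1], [2], [3], [4], [5], [6], [7], [8], [9]
  1-simplices (30): (30 of them)
  2-simplices (20): (20 of them)

Hence C_0 ≅ Z^10, C_1 ≅ Z^30, C_2 ≅ Z^20.

∂_1: C_1 → C_0 maps an edge to its endpoints' difference, ∂[p,q] = q − p.
The 10×30 boundary matrix has rank 9 and Smith normal form diag(1,1,1,1,1,1,1,1,1).

The boundary map ∂_2: C_2 → C_1 maps a triangle to the signed sum of its edges. For instance
  ∂[2,4,9] = [4,9] − [2,9] + [2,4],
  ∂[3,4,9] = [4,9] − [3,9] + [3,4].
As a 30×20 matrix over Z this has rank 20, with invariant factors (1,1,1,1,1,1,1,1,1,1,1,1,1,1,1,1,1,1,1,2).

Now H_k = ker ∂_k / im ∂_{k+1}, so:

  H_0: rank C_0 − rank ∂_1 = 10 − 9 = 1, and the invariant factors of ∂_1 are all 1, so H_0 = Z.
  H_1: rank ker ∂_1 − rank ∂_2 = (30 − 9) − 20 = 1, and ∂_2 has invariant factor 2 > 1, so H_1 = Z ⊕ Z/2.
  H_2: rank ker ∂_2 − rank ∂_3 = (20 − 20) − 0 = 0, and there is no ∂_3, so H_2 = 0.

H_0 = Z,  H_1 = Z ⊕ Z/2,  H_2 = 0.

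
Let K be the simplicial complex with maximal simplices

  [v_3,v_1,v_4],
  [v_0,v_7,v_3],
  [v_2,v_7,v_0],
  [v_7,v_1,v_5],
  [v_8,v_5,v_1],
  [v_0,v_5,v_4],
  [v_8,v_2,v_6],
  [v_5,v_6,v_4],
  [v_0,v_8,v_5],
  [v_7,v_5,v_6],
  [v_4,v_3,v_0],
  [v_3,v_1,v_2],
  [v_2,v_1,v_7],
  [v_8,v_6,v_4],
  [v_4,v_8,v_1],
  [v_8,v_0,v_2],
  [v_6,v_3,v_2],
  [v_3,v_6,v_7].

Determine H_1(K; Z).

H_1 = Z ⊕ Z/2.

Take the total order v_0 < v_1 < v_2 < v_3 < v_4 < v_5 < v_6 < v_7 < v_8 on the vertex set. Then K (dimension 2) consists of the simplices:

  0-simplices (9): [v_0], [v_1], [v_2], [v_3], [v_4], [v_5], [v_6], [v_7], [v_8]
  1-simplices (27): (27 of them)
  2-simplices (18): (18 of them)

Hence C_0 ≅ Z^9, C_1 ≅ Z^27, C_2 ≅ Z^18.

The boundary map ∂_1: C_1 → C_0 sends each edge [p,q] (with p < q) to q − p. For instance
  ∂[v_3,v_4] = [v_4] − [v_3].
The 9×27 boundary matrix has rank 8 and Smith normal form diag(1,1,1,1,1,1,1,1).

The boundary map ∂_2: C_2 → C_1 sends each 2-simplex [p,q,r] to [q,r] − [p,r] + [p,q]. For instance
  ∂[v_2,v_6,v_8] = [v_6,v_8] − [v_2,v_8] + [v_2,v_6],
  ∂[v_1,v_5,v_8] = [v_5,v_8] − [v_1,v_8] + [v_1,v_5].
The resulting 27×18 matrix has rank 18, and its Smith normal form has invariant factors (1,1,1,1,1,1,1,1,1,1,1,1,1,1,1,1,1,2).

Now H_k = ker ∂_k / im ∂_{k+1}, so:

  H_1: rank ker ∂_1 − rank ∂_2 = (27 − 8) − 18 = 1, and ∂_2 has invariant factor 2 > 1, so H_1 ≅ Z ⊕ Z/2.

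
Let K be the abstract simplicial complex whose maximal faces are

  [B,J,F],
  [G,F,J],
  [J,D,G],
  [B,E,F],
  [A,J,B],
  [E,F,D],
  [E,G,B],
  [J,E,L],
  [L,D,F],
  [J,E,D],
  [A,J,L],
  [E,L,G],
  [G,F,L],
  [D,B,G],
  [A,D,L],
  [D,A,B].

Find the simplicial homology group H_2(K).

Take the total order A < B < D < E < F < G < J < L on the vertex set. Then K (dimension 2) consists of the simplices:

  0-simplices (8): A, B, D, E, F, G, J, L
  1-simplices (24): AB, AD, AJ, AL, BD, BE, BF, BG, BJ, DE, DF, DG, DJ, DL, EF, EG, EJ, EL, FG, FJ, FL, GJ, GL, JL
  2-simplices (16): ABD, ABJ, ADL, AJL, BDG, BEF, BEG, BFJ, DEF, DEJ, DFL, DGJ, EGL, EJL, FGJ, FGL

Hence C_0 ≅ Z^8, C_1 ≅ Z^24, C_2 ≅ Z^16.

The boundary map ∂_1: C_1 → C_0 maps an edge to its endpoints' difference, ∂[p,q] = q − p. For instance
  ∂AL = L − A.
The resulting 8×24 matrix has rank 7, and its Smith normal form has invariant factors (1,1,1,1,1,1,1).

The boundary map ∂_2: C_2 → C_1 maps a triangle to the signed sum of its edges. For instance
  ∂ADL = DL − AL + AD,
  ∂FGJ = GJ − FJ + FG.
The resulting 24×16 matrix has rank 15, and its Smith normal form has invariant factors (1,1,1,1,1,1,1,1,1,1,1,1,1,1,1).

Reading off H_k = ker ∂_k / im ∂_{k+1}:

  H_2: rank ker ∂_2 − rank ∂_3 = (16 − 15) − 0 = 1, and there is no ∂_3, so H_2 ≅ Z.

H_2 = Z.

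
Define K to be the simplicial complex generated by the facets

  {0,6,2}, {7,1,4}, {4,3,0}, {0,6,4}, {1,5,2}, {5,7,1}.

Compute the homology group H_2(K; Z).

Order the vertices as 0 < 1 < 2 < 3 < 4 < 5 < 6 < 7. Listing each simplex with vertices in this order, K has dimension 2 with simplices:

  0-simplices (8): [0], [1], [2], [3], [4], [5], [6], [7]
  1-simplices (14): [0,2], [0,3], [0,4], [0,6], [1,2], [1,4], [1,5], [1,7], [2,5], [2,6], [3,4], [4,6], [4,7], [5,7]
  2-simplices (6): [0,2,6], [0,3,4], [0,4,6], [1,2,5], [1,4,7], [1,5,7]

Hence C_0 ≅ Z^8, C_1 ≅ Z^14, C_2 ≅ Z^6.

Boundary ∂_1: C_1 → C_0 sends each edge [p,q] (with p < q) to q − p. For instance
  ∂[4,7] = [7] − [4].
This gives a 8×14 integer matrix of rank 7; reducing to Smith normal form yields diagonal entries (1,1,1,1,1,1,1).

The boundary map ∂_2: C_2 → C_1 sends each 2-simplex [p,q,r] to [q,r] − [p,r] + [p,q]. For instance
  ∂[1,5,7] = [5,7] − [1,7] + [1,5],
  ∂[0,3,4] = [3,4] − [0,4] + [0,3].
This gives a 14×6 integer matrix of rank 6; reducing to Smith normal form yields diagonal entries (1,1,1,1,1,1).

Computing H_k = (kernel of ∂_k) / (image of ∂_{k+1}):

  H_2: rank ker ∂_2 − rank ∂_3 = (6 − 6) − 0 = 0, and there is no ∂_3, so H_2 ≅ 0.

H_2 = 0.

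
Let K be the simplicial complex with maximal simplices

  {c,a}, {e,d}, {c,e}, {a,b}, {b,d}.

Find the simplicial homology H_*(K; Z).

H_0 ≅ Z,  H_1 ≅ Z.

Take the total order a < b < c < d < e on the vertex set. Then K (dimension 1) consists of the simplices:

  0-simplices (5): a, b, c, d, e
  1-simplices (5): ab, ac, bd, ce, de

Hence C_0 ≅ Z^5, C_1 ≅ Z^5.

The boundary map ∂_1: C_1 → C_0 maps an edge to its endpoints' difference, ∂[p,q] = q − p.
This gives a 5×5 integer matrix of rank 4; reducing to Smith normal form yields diagonal entries (1,1,1,1).

Now H_k = ker ∂_k / im ∂_{k+1}, so:

  H_0: rank C_0 − rank ∂_1 = 5 − 4 = 1, and the invariant factors of ∂_1 are all 1, so H_0 ≅ Z.
  H_1: rank ker ∂_1 − rank ∂_2 = (5 − 4) − 0 = 1, and there is no ∂_2, so H_1 ≅ Z.

(K is a triangulation of the circle S^1.)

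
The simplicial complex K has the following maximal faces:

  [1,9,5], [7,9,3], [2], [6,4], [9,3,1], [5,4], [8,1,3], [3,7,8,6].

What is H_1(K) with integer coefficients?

We work with the vertex ordering 1 < 2 < 3 < 4 < 5 < 6 < 7 < 8 < 9. The simplices of K, each written with vertices in increasing order, are:

  0-simplices (9): [1], [2], [3], [4], [5], [6], [7], [8], [9]
  1-simplices (15): [1,3], [1,5], [1,8], [1,9], [3,6], [3,7], [3,8], [3,9], [4,5], [4,6], [5,9], [6,7], [6,8], [7,8], [7,9]
  2-simplices (8): [1,3,8], [1,3,9], [1,5,9], [3,6,7], [3,6,8], [3,7,8], [3,7,9], [6,7,8]
  3-simplices (1): [3,6,7,8]

so the chain groups are C_0 ≅ Z^9, C_1 ≅ Z^15, C_2 ≅ Z^8, C_3 ≅ Z^1.

The boundary map ∂_1: C_1 → C_0 maps an edge to its endpoints' difference, ∂[p,q] = q − p. For instance
  ∂[4,6] = [6] − [4].
The resulting 9×15 matrix has rank 7, and its Smith normal form has invariant factors (1,1,1,1,1,1,1).

∂_2: C_2 → C_1 acts by ∂[p,q,r] = [q,r] − [p,r] + [p,q]. For instance
  ∂[3,7,8] = [7,8] − [3,8] + [3,7],
  ∂[6,7,8] = [7,8] − [6,8] + [6,7].
This gives a 15×8 integer matrix of rank 7; reducing to Smith normal form yields diagonal entries (1,1,1,1,1,1,1).

The boundary map ∂_3: C_3 → C_2 sends each 3-simplex σ to the alternating sum Σ_i (−1)^i (σ with its i-th vertex removed). For instance
  ∂[3,6,7,8] = [6,7,8] − [3,7,8] + [3,6,8] − [3,6,7].
The 8×1 boundary matrix has rank 1 and Smith normal form diag(1).

Now H_k = ker ∂_k / im ∂_{k+1}, so:

  H_1: rank ker ∂_1 − rank ∂_2 = (15 − 7) − 7 = 1, and the invariant factors of ∂_2 are all 1, so H_1 = Z.

H_1 ≅ Z.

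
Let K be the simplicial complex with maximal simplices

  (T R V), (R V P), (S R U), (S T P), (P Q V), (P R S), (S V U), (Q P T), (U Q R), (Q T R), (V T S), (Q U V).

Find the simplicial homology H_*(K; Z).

K has 7 vertices, 18 edges, 12 triangles.
rank ∂_0 = 0, rank ∂_1 = 6 ⇒ b_0 = 7 − 0 − 6 = 1; all invariant factors of ∂_1 are 1 so no torsion. So H_0 = Z.
rank ∂_1 = 6, rank ∂_2 = 12 ⇒ b_1 = 18 − 6 − 12 = 0; ∂_2 has invariant factor(s) [2] giving torsion. So H_1 = Z/2.
rank ∂_2 = 12, rank ∂_3 = 0 ⇒ b_2 = 12 − 12 − 0 = 0. So H_2 = 0.

H_0 = Z,  H_1 = Z/2,  H_2 = 0.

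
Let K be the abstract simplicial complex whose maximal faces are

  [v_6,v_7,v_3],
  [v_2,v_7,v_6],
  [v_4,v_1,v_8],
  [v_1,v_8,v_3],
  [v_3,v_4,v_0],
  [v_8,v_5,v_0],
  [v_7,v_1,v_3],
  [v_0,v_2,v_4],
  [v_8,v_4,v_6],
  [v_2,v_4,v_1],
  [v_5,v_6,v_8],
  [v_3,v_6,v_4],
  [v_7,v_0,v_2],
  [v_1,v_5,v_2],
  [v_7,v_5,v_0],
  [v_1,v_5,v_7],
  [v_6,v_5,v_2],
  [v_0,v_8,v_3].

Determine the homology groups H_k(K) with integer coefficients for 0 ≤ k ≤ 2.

H_0 = Z,  H_1 = Z ⊕ Z/2,  H_2 = 0.

We work with the vertex ordering v_0 < v_1 < v_2 < v_3 < v_4 < v_5 < v_6 < v_7 < v_8. The simplices of K, each written with vertices in increasing order, are:

  0-simplices (9): [v_0], [v_1], [v_2], [v_3], [v_4], [v_5], [v_6], [v_7], [v_8]
  1-simplices (27): (27 of them)
  2-simplices (18): (18 of them)

giving chain groups C_0 ≅ Z^9, C_1 ≅ Z^27, C_2 ≅ Z^18.

Boundary ∂_1: C_1 → C_0 maps an edge to its endpoints' difference, ∂[p,q] = q − p. For instance
  ∂[v_1,v_4] = [v_4] − [v_1].
This gives a 9×27 integer matrix of rank 8; reducing to Smith normal form yields diagonal entries (1,1,1,1,1,1,1,1).

The boundary map ∂_2: C_2 → C_1 sends each 2-simplex [p,q,r] to [q,r] − [p,r] + [p,q]. For instance
  ∂[v_1,v_3,v_8] = [v_3,v_8] − [v_1,v_8] + [v_1,v_3],
  ∂[v_5,v_6,v_8] = [v_6,v_8] − [v_5,v_8] + [v_5,v_6].
The resulting 27×18 matrix has rank 18, and its Smith normal form has invariant factors (1,1,1,1,1,1,1,1,1,1,1,1,1,1,1,1,1,2).

From H_k ≅ ker(∂_k) / im(∂_{k+1}) we obtain:

  H_0: rank C_0 − rank ∂_1 = 9 − 8 = 1, and the invariant factors of ∂_1 are all 1, so H_0 = Z.
  H_1: rank ker ∂_1 − rank ∂_2 = (27 − 8) − 18 = 1, and ∂_2 has invariant factor 2 > 1, so H_1 = Z ⊕ Z/2.
  H_2: rank ker ∂_2 − rank ∂_3 = (18 − 18) − 0 = 0, and there is no ∂_3, so H_2 = 0.

As a check, the Euler characteristic is 9 − 27 + 18 = 0, which agrees with 1 − 1 + 0 = 0.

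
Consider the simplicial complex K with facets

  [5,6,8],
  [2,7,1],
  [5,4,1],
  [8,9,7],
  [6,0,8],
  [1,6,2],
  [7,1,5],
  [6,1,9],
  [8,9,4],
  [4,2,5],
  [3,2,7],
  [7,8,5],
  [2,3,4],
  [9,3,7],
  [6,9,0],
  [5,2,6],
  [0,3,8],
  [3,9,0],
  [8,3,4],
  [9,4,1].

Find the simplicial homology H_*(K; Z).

Order the vertices as 0 < 1 < 2 < 3 < 4 < 5 < 6 < 7 < 8 < 9. Listing each simplex with vertices in this order, K has dimension 2 with simplices:

  0-simplices (10): [0], [1], [2], [3], [4], [5], [6], [7], [8], [9]
  1-simplices (30): (30 of them)
  2-simplices (20): (20 of them)

giving chain groups C_0 ≅ Z^10, C_1 ≅ Z^30, C_2 ≅ Z^20.

The boundary map ∂_1: C_1 → C_0 maps an edge to its endpoints' difference, ∂[p,q] = q − p.
The 10×30 boundary matrix has rank 9 and Smith normal form diag(1,1,1,1,1,1,1,1,1).

∂_2: C_2 → C_1 acts by ∂[p,q,r] = [q,r] − [p,r] + [p,q]. For instance
  ∂[1,6,9] = [6,9] − [1,9] + [1,6],
  ∂[0,6,8] = [6,8] − [0,8] + [0,6].
As a 30×20 matrix over Z this has rank 20, with invariant factors (1,1,1,1,1,1,1,1,1,1,1,1,1,1,1,1,1,1,1,2).

Computing H_k = (kernel of ∂_k) / (image of ∂_{k+1}):

  H_0: rank C_0 − rank ∂_1 = 10 − 9 = 1, and the invariant factors of ∂_1 are all 1, so H_0 ≅ Z.
  H_1: rank ker ∂_1 − rank ∂_2 = (30 − 9) − 20 = 1, and ∂_2 has invariant factor 2 > 1, so H_1 ≅ Z ⊕ Z/2.
  H_2: rank ker ∂_2 − rank ∂_3 = (20 − 20) − 0 = 0, and there is no ∂_3, so H_2 ≅ 0.

H_0 ≅ Z,  H_1 ≅ Z ⊕ Z/2,  H_2 = 0.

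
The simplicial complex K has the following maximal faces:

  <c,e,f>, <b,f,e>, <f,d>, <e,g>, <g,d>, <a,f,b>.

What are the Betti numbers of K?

Fix the vertex order a < b < c < d < e < f < g and write every simplex with vertices in increasing order. Then dim K = 2 and the simplices of K are:

  0-simplices (7): a, b, c, d, e, f, g
  1-simplices (10): ab, af, be, bf, ce, cf, df, dg, ef, eg
  2-simplices (3): abf, bef, cef

Hence C_0 ≅ Z^7, C_1 ≅ Z^10, C_2 ≅ Z^3.

∂_1: C_1 → C_0 is given by ∂[p,q] = [q] − [p].
This gives a 7×10 integer matrix of rank 6; reducing to Smith normal form yields diagonal entries (1,1,1,1,1,1).

Boundary ∂_2: C_2 → C_1 sends each 2-simplex [p,q,r] to [q,r] − [p,r] + [p,q]. For instance
  ∂bef = ef − bf + be,
  ∂cef = ef − cf + ce.
This gives a 10×3 integer matrix of rank 3; reducing to Smith normal form yields diagonal entries (1,1,1).

Reading off H_k = ker ∂_k / im ∂_{k+1}:

  H_0: rank C_0 − rank ∂_1 = 7 − 6 = 1, and the invariant factors of ∂_1 are all 1, so H_0 ≅ Z.
  H_1: rank ker ∂_1 − rank ∂_2 = (10 − 6) − 3 = 1, and the invariant factors of ∂_2 are all 1, so H_1 ≅ Z.
  H_2: rank ker ∂_2 − rank ∂_3 = (3 − 3) − 0 = 0, and there is no ∂_3, so H_2 ≅ 0.

Hence the Betti numbers are b_0 = 1, b_1 = 1, b_2 = 0.

b_0 = 1, b_1 = 1, b_2 = 0.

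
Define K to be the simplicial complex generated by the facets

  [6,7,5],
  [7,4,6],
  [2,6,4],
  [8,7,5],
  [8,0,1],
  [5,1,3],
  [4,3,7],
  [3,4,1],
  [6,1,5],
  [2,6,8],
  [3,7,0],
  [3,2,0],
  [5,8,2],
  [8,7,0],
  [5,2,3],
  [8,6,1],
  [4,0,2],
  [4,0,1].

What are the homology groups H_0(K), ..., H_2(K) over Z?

Take the total order 0 < 1 < 2 < 3 < 4 < 5 < 6 < 7 < 8 on the vertex set. Then K (dimension 2) consists of the simplices:

  0-simplices (9): [0], [1], [2], [3], [4], [5], [6], [7], [8]
  1-simplices (27): (27 of them)
  2-simplices (18): [0,1,4], [0,1,8], [0,2,3], [0,2,4], [0,3,7], [0,7,8], [1,3,4], [1,3,5], [1,5,6], [1,6,8], [2,3,5], [2,4,6], [2,5,8], [2,6,8], [3,4,7], [4,6,7], [5,6,7], [5,7,8]

so the chain groups are C_0 ≅ Z^9, C_1 ≅ Z^27, C_2 ≅ Z^18.

The boundary map ∂_1: C_1 → C_0 sends each edge [p,q] (with p < q) to q − p.
As a 9×27 matrix over Z this has rank 8, with invariant factors (1,1,1,1,1,1,1,1).

Boundary ∂_2: C_2 → C_1 acts by ∂[p,q,r] = [q,r] − [p,r] + [p,q]. For instance
  ∂[2,3,5] = [3,5] − [2,5] + [2,3],
  ∂[5,7,8] = [7,8] − [5,8] + [5,7].
The 27×18 boundary matrix has rank 18 and Smith normal form diag(1,1,1,1,1,1,1,1,1,1,1,1,1,1,1,1,1,2).

Computing H_k = (kernel of ∂_k) / (image of ∂_{k+1}):

  H_0: rank C_0 − rank ∂_1 = 9 − 8 = 1, and the invariant factors of ∂_1 are all 1, so H_0 ≅ Z.
  H_1: rank ker ∂_1 − rank ∂_2 = (27 − 8) − 18 = 1, and ∂_2 has invariant factor 2 > 1, so H_1 ≅ Z ⊕ Z/2.
  H_2: rank ker ∂_2 − rank ∂_3 = (18 − 18) − 0 = 0, and there is no ∂_3, so H_2 ≅ 0.

H_0 ≅ Z,  H_1 ≅ Z ⊕ Z/2,  H_2 = 0.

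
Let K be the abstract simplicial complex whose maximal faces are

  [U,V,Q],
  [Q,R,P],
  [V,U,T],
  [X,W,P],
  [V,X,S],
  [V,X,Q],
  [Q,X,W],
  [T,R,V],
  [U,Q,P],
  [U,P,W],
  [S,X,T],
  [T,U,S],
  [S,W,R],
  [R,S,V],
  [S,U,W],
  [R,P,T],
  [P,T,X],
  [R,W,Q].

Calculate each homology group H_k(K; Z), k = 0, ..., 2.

H_0 = Z,  H_1 = Z ⊕ Z/2,  H_2 = 0.

K has 9 vertices, 27 edges, 18 triangles.
rank ∂_0 = 0, rank ∂_1 = 8 ⇒ b_0 = 9 − 0 − 8 = 1; all invariant factors of ∂_1 are 1 so no torsion. So H_0 ≅ Z.
rank ∂_1 = 8, rank ∂_2 = 18 ⇒ b_1 = 27 − 8 − 18 = 1; ∂_2 has invariant factor(s) [2] giving torsion. So H_1 ≅ Z ⊕ Z/2.
rank ∂_2 = 18, rank ∂_3 = 0 ⇒ b_2 = 18 − 18 − 0 = 0. So H_2 ≅ 0.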